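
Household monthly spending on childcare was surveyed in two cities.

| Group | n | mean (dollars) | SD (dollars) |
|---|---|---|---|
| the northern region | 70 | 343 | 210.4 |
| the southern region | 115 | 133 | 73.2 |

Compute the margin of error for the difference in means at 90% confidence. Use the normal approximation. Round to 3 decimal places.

Per-group SEs: s₁/√n₁ = 210.4/√70 = 25.1476, s₂/√n₂ = 73.2/√115 = 6.8259.
Unpooled SE of the difference: √(632.40178576 + 46.59291081) = 26.0575.
Margin of error = z* · SE = 1.645 × 26.0575 = 42.8646.

42.865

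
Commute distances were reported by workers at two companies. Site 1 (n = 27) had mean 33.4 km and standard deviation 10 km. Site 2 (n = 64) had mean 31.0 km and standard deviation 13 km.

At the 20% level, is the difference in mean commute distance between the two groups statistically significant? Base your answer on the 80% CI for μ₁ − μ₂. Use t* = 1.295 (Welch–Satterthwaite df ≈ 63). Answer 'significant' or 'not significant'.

not significant

Standard errors of each mean: 10/√27 = 1.9245 and 13/√64 = 1.6250.
SE(x̄₁ − x̄₂) = √(1.9245² + 1.6250²) = 2.5188 for independent samples with unequal variances.
With t* = 1.295, the margin is 1.295 × 2.5188 = 3.2618.
x̄₁ − x̄₂ = 33.4 − 31.0 = 2.4000; the interval is 2.4000 ± 3.2618 = (-0.8618, 5.6618).
The interval (-0.8618, 5.6618) contains 0, so the difference is not significant.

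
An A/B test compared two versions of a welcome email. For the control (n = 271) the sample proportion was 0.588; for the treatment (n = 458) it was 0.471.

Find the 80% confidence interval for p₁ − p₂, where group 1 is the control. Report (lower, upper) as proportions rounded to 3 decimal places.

(0.068, 0.166)

Each SE is √(p̂(1−p̂)/n): √(0.5880·0.4120/271) = 0.02990 and √(0.4710·0.5290/458) = 0.02332.
SE(p̂₁ − p̂₂) = √(SE₁² + SE₂²) = √(0.00089401 + 0.0005438224) = 0.03792, since the two samples are independent.
At 80% confidence z* = 1.282; margin = 1.282 × 0.03792 = 0.04861.
The difference is 0.5880 − 0.4710 = 0.1170, so the interval is 0.1170 ± 0.04861 = (0.068, 0.166).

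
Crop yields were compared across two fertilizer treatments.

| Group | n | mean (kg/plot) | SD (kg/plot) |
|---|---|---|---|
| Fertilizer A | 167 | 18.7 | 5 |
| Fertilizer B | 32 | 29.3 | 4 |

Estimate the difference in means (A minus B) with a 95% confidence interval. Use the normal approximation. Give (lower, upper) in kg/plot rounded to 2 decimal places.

(-12.18, -9.02)

Standard errors of each mean: 5/√167 = 0.3869 and 4/√32 = 0.7071.
SE(x̄₁ − x̄₂) = √(0.3869² + 0.7071²) = 0.8060 for independent samples with unequal variances.
With z* = 1.960, the margin is 1.960 × 0.8060 = 1.5798.
x̄₁ − x̄₂ = 18.7 − 29.3 = -10.6000; the interval is -10.6000 ± 1.5798 = (-12.18, -9.02).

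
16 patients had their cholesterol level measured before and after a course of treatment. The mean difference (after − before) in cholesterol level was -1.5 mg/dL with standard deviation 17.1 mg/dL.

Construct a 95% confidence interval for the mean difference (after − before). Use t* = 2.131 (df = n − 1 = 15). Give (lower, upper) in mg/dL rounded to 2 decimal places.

(-10.61, 7.61)

This is a matched-pairs design, so SE = s_d/√n = 17.1/√16 = 4.2750.
Margin = 2.131 × 4.2750 = 9.1100; the interval is -1.5 ± 9.1100 = (-10.61, 7.61).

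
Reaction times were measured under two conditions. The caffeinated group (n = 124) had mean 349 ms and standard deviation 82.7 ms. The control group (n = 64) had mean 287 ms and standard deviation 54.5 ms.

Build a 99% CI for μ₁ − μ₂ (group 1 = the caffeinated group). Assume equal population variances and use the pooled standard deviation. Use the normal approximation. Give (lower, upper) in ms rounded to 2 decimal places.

Pooled variance s_p² = [123·82.7² + 63·54.5²] / (124+64−2) = 5528.8087, so s_p = 74.3560.
SE_diff = s_p·√(1/n₁ + 1/n₂) = 74.3560·√(1/124 + 1/64) = 11.4444.
z* = 2.576; margin = 2.576 × 11.4444 = 29.4808.
Difference = 349 − 287 = 62.0000.
62.0000 ± 29.4808 → (32.52, 91.48).

(32.52, 91.48)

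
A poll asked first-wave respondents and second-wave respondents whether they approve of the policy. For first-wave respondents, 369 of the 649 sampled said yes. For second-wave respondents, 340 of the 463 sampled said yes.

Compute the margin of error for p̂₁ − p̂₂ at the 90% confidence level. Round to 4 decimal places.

0.0465

First, p̂₁ = 369/649 = 0.5686; p̂₂ = 340/463 = 0.7343.
The two standard errors are √(0.5686×0.4314/649) = 0.01944 and √(0.7343×0.2657/463) = 0.02053.
Because the samples are independent, SE_diff = √(0.01944² + 0.02053²) = 0.02827.
Using z* = 1.645 for 90%, ME = 1.645 × 0.02827 = 0.04650.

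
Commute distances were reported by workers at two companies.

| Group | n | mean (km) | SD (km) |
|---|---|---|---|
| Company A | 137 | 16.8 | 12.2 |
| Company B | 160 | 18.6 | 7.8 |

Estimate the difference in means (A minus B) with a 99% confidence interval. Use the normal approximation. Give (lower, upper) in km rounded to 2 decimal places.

(-4.92, 1.32)

Standard errors of each mean: 12.2/√137 = 1.0423 and 7.8/√160 = 0.6166.
SE(x̄₁ − x̄₂) = √(1.0423² + 0.6166²) = 1.2110 for independent samples with unequal variances.
With z* = 2.576, the margin is 2.576 × 1.2110 = 3.1195.
x̄₁ − x̄₂ = 16.8 − 18.6 = -1.8000; the interval is -1.8000 ± 3.1195 = (-4.92, 1.32).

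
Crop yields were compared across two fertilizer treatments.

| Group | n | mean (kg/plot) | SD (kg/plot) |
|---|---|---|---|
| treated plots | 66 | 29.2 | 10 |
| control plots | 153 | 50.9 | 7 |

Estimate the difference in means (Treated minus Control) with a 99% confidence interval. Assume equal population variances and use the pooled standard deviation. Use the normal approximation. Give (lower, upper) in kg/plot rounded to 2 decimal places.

(-24.74, -18.66)

Pooled variance s_p² = [65·10² + 152·7²] / (66+153−2) = 64.2765, so s_p = 8.0173.
SE_diff = s_p·√(1/n₁ + 1/n₂) = 8.0173·√(1/66 + 1/153) = 1.1807.
z* = 2.576; margin = 2.576 × 1.1807 = 3.0415.
Difference = 29.2 − 50.9 = -21.7000.
-21.7000 ± 3.0415 → (-24.74, -18.66).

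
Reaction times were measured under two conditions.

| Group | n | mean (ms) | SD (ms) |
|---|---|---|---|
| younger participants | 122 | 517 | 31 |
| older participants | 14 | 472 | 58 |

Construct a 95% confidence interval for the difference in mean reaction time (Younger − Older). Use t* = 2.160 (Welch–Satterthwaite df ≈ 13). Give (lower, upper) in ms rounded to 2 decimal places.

(10.97, 79.03)

Standard errors of each mean: 31/√122 = 2.8066 and 58/√14 = 15.5012.
SE(x̄₁ − x̄₂) = √(2.8066² + 15.5012²) = 15.7532 for independent samples with unequal variances.
With t* = 2.160, the margin is 2.160 × 15.7532 = 34.0269.
x̄₁ − x̄₂ = 517 − 472 = 45.0000; the interval is 45.0000 ± 34.0269 = (10.97, 79.03).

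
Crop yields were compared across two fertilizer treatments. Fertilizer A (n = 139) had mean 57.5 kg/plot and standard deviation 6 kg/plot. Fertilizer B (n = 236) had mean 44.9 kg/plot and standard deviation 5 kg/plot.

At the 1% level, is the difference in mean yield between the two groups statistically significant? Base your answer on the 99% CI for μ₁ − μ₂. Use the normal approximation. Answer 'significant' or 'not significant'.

significant

Per-group SEs: s₁/√n₁ = 6/√139 = 0.5089, s₂/√n₂ = 5/√236 = 0.3255.
Unpooled SE of the difference: √(0.25897921 + 0.10595025) = 0.6041.
Margin of error = z* · SE = 2.576 × 0.6041 = 1.5562.
x̄₁ − x̄₂ = 57.5 − 44.9 = 12.6000.
CI: 12.6000 ± 1.5562 = (11.0438, 14.1562).
The interval (11.0438, 14.1562) does not contain 0, so the difference is significant.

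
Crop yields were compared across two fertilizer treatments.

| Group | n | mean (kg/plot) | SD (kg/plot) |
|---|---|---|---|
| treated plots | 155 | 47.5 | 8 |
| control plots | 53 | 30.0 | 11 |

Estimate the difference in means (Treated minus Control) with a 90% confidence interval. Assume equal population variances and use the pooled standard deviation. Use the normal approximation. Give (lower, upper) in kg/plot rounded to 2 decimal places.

(15.18, 19.82)

s_p = √[((n₁−1)s₁² + (n₂−1)s₂²)/(n₁+n₂−2)] = √[(154·8² + 52·11²)/206] = 8.8537.
SE = 8.8537·√(1/155 + 1/53) = 1.4088.
With z* = 1.645, margin = 1.645 × 1.4088 = 2.3175.
x̄₁ − x̄₂ = 47.5 − 30.0 = 17.5000; interval 17.5000 ± 2.3175 = (15.18, 19.82).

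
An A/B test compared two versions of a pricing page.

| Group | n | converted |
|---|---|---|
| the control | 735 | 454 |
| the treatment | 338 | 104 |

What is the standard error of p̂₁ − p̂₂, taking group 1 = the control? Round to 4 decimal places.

0.0308

Sample proportions: 454/735 = 0.6177, 104/338 = 0.3077.
Each SE is √(p̂(1−p̂)/n): √(0.6177·0.3823/735) = 0.01792 and √(0.3077·0.6923/338) = 0.02510.
SE(p̂₁ − p̂₂) = √(SE₁² + SE₂²) = √(0.0003211264 + 0.00063001) = 0.03084, since the two samples are independent.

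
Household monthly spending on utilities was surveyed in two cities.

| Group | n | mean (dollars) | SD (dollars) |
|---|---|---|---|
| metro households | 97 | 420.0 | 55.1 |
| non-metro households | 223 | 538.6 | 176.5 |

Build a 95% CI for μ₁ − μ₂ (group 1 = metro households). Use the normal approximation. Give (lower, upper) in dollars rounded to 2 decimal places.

Per-group SEs: s₁/√n₁ = 55.1/√97 = 5.5946, s₂/√n₂ = 176.5/√223 = 11.8193.
Unpooled SE of the difference: √(31.29954916 + 139.69585249) = 13.0765.
Margin of error = z* · SE = 1.960 × 13.0765 = 25.6299.
x̄₁ − x̄₂ = 420.0 − 538.6 = -118.6000.
CI: -118.6000 ± 25.6299 = (-144.23, -92.97).

(-144.23, -92.97)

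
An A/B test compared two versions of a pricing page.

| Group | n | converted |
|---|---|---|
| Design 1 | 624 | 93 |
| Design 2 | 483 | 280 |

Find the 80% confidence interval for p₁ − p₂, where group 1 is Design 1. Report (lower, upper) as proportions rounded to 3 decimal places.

Sample proportions: 93/624 = 0.1490, 280/483 = 0.5797.
Each SE is √(p̂(1−p̂)/n): √(0.1490·0.8510/624) = 0.01425 and √(0.5797·0.4203/483) = 0.02246.
SE(p̂₁ − p̂₂) = √(SE₁² + SE₂²) = √(0.0002030625 + 0.0005044516) = 0.02660, since the two samples are independent.
At 80% confidence z* = 1.282; margin = 1.282 × 0.02660 = 0.03410.
The difference is 0.1490 − 0.5797 = -0.4307, so the interval is -0.4307 ± 0.03410 = (-0.465, -0.397).

(-0.465, -0.397)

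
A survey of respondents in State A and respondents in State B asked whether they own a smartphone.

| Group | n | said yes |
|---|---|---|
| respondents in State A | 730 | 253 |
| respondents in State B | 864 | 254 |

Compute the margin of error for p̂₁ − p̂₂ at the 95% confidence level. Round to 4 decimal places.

0.0460

p̂₁ = 253/730 = 0.3466 and p̂₂ = 254/864 = 0.2940.
SE₁ = √(p̂₁(1−p̂₁)/n₁) = √(0.3466·0.6534/730) = 0.01761; SE₂ = √(0.2940·0.7060/864) = 0.01550.
Independent samples: SE of the difference = √(SE₁² + SE₂²) = √(0.0003101121 + 0.00024025) = 0.02346.
z* for 95% confidence is 1.960, so the margin of error is 1.960 × 0.02346 = 0.04598.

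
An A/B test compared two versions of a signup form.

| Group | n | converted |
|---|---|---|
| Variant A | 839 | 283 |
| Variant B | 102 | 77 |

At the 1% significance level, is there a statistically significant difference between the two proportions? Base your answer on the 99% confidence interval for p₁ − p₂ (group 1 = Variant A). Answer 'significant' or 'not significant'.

p̂₁ = 283/839 = 0.3373 and p̂₂ = 77/102 = 0.7549.
SE₁ = √(p̂₁(1−p̂₁)/n₁) = √(0.3373·0.6627/839) = 0.01632; SE₂ = √(0.7549·0.2451/102) = 0.04259.
Independent samples: SE of the difference = √(SE₁² + SE₂²) = √(0.0002663424 + 0.0018139081) = 0.04561.
z* for 99% confidence is 2.576, so the margin of error is 2.576 × 0.04561 = 0.11749.
Point estimate p̂₁ − p̂₂ = 0.3373 − 0.7549 = -0.4176.
-0.4176 ± 0.11749 → (-0.53509, -0.30011).
The interval (-0.53509, -0.30011) does not contain 0, so the difference is significant.

significant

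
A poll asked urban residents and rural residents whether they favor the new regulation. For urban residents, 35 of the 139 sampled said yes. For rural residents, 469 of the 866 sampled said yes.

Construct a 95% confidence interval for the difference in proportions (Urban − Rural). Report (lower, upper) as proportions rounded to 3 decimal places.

(-0.369, -0.210)

Sample proportions: 35/139 = 0.2518, 469/866 = 0.5416.
Each SE is √(p̂(1−p̂)/n): √(0.2518·0.7482/139) = 0.03682 and √(0.5416·0.4584/866) = 0.01693.
SE(p̂₁ − p̂₂) = √(SE₁² + SE₂²) = √(0.0013557124 + 0.0002866249) = 0.04053, since the two samples are independent.
At 95% confidence z* = 1.960; margin = 1.960 × 0.04053 = 0.07944.
The difference is 0.2518 − 0.5416 = -0.2898, so the interval is -0.2898 ± 0.07944 = (-0.369, -0.210).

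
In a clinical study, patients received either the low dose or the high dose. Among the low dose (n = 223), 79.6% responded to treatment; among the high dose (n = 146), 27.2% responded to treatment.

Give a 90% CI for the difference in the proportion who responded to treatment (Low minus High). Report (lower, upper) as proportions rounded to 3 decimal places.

(0.449, 0.599)

Each SE is √(p̂(1−p̂)/n): √(0.7960·0.2040/223) = 0.02698 and √(0.2720·0.7280/146) = 0.03683.
SE(p̂₁ − p̂₂) = √(SE₁² + SE₂²) = √(0.0007279204 + 0.0013564489) = 0.04565, since the two samples are independent.
At 90% confidence z* = 1.645; margin = 1.645 × 0.04565 = 0.07509.
The difference is 0.7960 − 0.2720 = 0.5240, so the interval is 0.5240 ± 0.07509 = (0.449, 0.599).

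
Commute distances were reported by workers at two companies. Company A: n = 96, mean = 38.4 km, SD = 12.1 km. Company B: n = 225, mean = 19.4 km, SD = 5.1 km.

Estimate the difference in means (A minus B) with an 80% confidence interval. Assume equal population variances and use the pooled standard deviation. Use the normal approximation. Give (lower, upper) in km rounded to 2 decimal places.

s_p = √[((n₁−1)s₁² + (n₂−1)s₂²)/(n₁+n₂−2)] = √[(95·12.1² + 224·5.1²)/319] = 7.8655.
SE = 7.8655·√(1/96 + 1/225) = 0.9589.
With z* = 1.282, margin = 1.282 × 0.9589 = 1.2293.
x̄₁ − x̄₂ = 38.4 − 19.4 = 19.0000; interval 19.0000 ± 1.2293 = (17.77, 20.23).

(17.77, 20.23)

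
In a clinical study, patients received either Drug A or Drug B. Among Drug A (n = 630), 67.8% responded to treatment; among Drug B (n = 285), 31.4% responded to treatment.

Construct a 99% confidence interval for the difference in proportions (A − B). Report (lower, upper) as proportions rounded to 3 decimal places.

(0.278, 0.450)

SE₁ = √(p̂₁(1−p̂₁)/n₁) = √(0.6780·0.3220/630) = 0.01862; SE₂ = √(0.3140·0.6860/285) = 0.02749.
Independent samples: SE of the difference = √(SE₁² + SE₂²) = √(0.0003467044 + 0.0007557001) = 0.03320.
z* for 99% confidence is 2.576, so the margin of error is 2.576 × 0.03320 = 0.08552.
Point estimate p̂₁ − p̂₂ = 0.6780 − 0.3140 = 0.3640.
0.3640 ± 0.08552 → (0.278, 0.450).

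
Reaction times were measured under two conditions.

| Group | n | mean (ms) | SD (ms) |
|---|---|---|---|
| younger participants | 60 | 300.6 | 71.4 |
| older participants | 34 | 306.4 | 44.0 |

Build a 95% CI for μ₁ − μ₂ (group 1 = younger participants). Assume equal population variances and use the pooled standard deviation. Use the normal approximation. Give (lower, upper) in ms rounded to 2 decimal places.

(-32.29, 20.69)

Pooled variance s_p² = [59·71.4² + 33·44.0²] / (60+34−2) = 3963.7787, so s_p = 62.9585.
SE_diff = s_p·√(1/n₁ + 1/n₂) = 62.9585·√(1/60 + 1/34) = 13.5146.
z* = 1.960; margin = 1.960 × 13.5146 = 26.4886.
Difference = 300.6 − 306.4 = -5.8000.
-5.8000 ± 26.4886 → (-32.29, 20.69).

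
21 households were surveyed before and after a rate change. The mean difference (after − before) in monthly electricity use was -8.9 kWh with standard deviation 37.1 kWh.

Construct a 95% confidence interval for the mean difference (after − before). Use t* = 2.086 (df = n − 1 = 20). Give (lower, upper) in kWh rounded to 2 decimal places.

(-25.79, 7.99)

Paired design: SE = s_d/√n = 37.1/√21 = 8.0959.
t* = 2.086; margin of error = 2.086 × 8.0959 = 16.8880.
-8.9 ± 16.8880 → (-25.79, 7.99).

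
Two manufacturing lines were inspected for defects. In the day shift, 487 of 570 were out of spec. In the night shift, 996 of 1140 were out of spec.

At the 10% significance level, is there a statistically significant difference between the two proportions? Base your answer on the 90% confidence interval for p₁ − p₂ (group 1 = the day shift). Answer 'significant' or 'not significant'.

First, p̂₁ = 487/570 = 0.8544; p̂₂ = 996/1140 = 0.8737.
The two standard errors are √(0.8544×0.1456/570) = 0.01477 and √(0.8737×0.1263/1140) = 0.00984.
Because the samples are independent, SE_diff = √(0.01477² + 0.00984²) = 0.01775.
Using z* = 1.645 for 90%, ME = 1.645 × 0.01775 = 0.02920.
p̂₁ − p̂₂ = -0.0193; interval -0.0193 ± 0.02920 gives (-0.04850, 0.00990).
The interval (-0.04850, 0.00990) contains 0, so the difference is not significant.

not significant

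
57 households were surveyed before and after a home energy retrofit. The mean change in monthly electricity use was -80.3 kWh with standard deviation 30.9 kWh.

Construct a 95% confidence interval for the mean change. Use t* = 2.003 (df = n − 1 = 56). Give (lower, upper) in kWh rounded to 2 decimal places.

Paired design: SE = s_d/√n = 30.9/√57 = 4.0928.
t* = 2.003; margin of error = 2.003 × 4.0928 = 8.1979.
-80.3 ± 8.1979 → (-88.50, -72.10).

(-88.50, -72.10)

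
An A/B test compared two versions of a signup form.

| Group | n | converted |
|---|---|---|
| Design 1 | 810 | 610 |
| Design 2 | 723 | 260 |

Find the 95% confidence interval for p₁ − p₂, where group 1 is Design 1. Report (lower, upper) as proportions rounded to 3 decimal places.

First, p̂₁ = 610/810 = 0.7531; p̂₂ = 260/723 = 0.3596.
The two standard errors are √(0.7531×0.2469/810) = 0.01515 and √(0.3596×0.6404/723) = 0.01785.
Because the samples are independent, SE_diff = √(0.01515² + 0.01785²) = 0.02341.
Using z* = 1.960 for 95%, ME = 1.960 × 0.02341 = 0.04588.
p̂₁ − p̂₂ = 0.3935; interval 0.3935 ± 0.04588 gives (0.348, 0.439).

(0.348, 0.439)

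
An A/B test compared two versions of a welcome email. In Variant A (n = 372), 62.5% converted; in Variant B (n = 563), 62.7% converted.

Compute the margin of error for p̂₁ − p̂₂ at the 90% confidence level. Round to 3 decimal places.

The two standard errors are √(0.6250×0.3750/372) = 0.02510 and √(0.6270×0.3730/563) = 0.02038.
Because the samples are independent, SE_diff = √(0.02510² + 0.02038²) = 0.03233.
Using z* = 1.645 for 90%, ME = 1.645 × 0.03233 = 0.05318.

0.053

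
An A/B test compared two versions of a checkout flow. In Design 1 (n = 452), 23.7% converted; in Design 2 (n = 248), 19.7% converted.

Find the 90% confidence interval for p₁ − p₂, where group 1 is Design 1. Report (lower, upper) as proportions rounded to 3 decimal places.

(-0.013, 0.093)

Each SE is √(p̂(1−p̂)/n): √(0.2370·0.7630/452) = 0.02000 and √(0.1970·0.8030/248) = 0.02526.
SE(p̂₁ − p̂₂) = √(SE₁² + SE₂²) = √(0.0004 + 0.0006380676) = 0.03222, since the two samples are independent.
At 90% confidence z* = 1.645; margin = 1.645 × 0.03222 = 0.05300.
The difference is 0.2370 − 0.1970 = 0.0400, so the interval is 0.0400 ± 0.05300 = (-0.013, 0.093).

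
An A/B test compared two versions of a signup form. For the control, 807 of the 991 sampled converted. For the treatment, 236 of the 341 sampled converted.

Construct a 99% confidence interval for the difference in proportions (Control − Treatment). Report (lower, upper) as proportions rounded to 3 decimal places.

(0.050, 0.194)

p̂₁ = 807/991 = 0.8143 and p̂₂ = 236/341 = 0.6921.
SE₁ = √(p̂₁(1−p̂₁)/n₁) = √(0.8143·0.1857/991) = 0.01235; SE₂ = √(0.6921·0.3079/341) = 0.02500.
Independent samples: SE of the difference = √(SE₁² + SE₂²) = √(0.0001525225 + 0.000625) = 0.02788.
z* for 99% confidence is 2.576, so the margin of error is 2.576 × 0.02788 = 0.07182.
Point estimate p̂₁ − p̂₂ = 0.8143 − 0.6921 = 0.1222.
0.1222 ± 0.07182 → (0.050, 0.194).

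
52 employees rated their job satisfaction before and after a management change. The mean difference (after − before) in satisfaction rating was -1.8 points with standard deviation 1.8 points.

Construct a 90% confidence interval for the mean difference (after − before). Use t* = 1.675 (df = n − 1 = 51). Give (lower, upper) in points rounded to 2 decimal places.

Paired design: SE = s_d/√n = 1.8/√52 = 0.2496.
t* = 1.675; margin of error = 1.675 × 0.2496 = 0.4181.
-1.8 ± 0.4181 → (-2.22, -1.38).

(-2.22, -1.38)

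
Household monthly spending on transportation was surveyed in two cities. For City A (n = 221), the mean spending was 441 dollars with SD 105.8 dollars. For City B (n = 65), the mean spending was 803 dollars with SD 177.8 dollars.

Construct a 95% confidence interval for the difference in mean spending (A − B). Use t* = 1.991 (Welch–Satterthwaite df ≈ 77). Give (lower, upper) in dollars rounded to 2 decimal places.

Per-group SEs: s₁/√n₁ = 105.8/√221 = 7.1169, s₂/√n₂ = 177.8/√65 = 22.0534.
Unpooled SE of the difference: √(50.65026561 + 486.35245156) = 23.1733.
Margin of error = t* · SE = 1.991 × 23.1733 = 46.1380.
x̄₁ − x̄₂ = 441 − 803 = -362.0000.
CI: -362.0000 ± 46.1380 = (-408.14, -315.86).

(-408.14, -315.86)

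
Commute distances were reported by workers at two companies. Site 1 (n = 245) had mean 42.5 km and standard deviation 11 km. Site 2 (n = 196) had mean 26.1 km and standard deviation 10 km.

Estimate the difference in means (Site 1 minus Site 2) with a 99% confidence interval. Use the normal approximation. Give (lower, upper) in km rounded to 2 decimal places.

Standard errors of each mean: 11/√245 = 0.7028 and 10/√196 = 0.7143.
SE(x̄₁ − x̄₂) = √(0.7028² + 0.7143²) = 1.0021 for independent samples with unequal variances.
With z* = 2.576, the margin is 2.576 × 1.0021 = 2.5814.
x̄₁ − x̄₂ = 42.5 − 26.1 = 16.4000; the interval is 16.4000 ± 2.5814 = (13.82, 18.98).

(13.82, 18.98)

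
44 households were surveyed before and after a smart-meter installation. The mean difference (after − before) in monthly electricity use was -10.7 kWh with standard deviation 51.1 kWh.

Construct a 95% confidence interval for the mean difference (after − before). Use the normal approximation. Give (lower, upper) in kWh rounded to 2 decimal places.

(-25.80, 4.40)

This is a matched-pairs design, so SE = s_d/√n = 51.1/√44 = 7.7036.
Margin = 1.960 × 7.7036 = 15.0991; the interval is -10.7 ± 15.0991 = (-25.80, 4.40).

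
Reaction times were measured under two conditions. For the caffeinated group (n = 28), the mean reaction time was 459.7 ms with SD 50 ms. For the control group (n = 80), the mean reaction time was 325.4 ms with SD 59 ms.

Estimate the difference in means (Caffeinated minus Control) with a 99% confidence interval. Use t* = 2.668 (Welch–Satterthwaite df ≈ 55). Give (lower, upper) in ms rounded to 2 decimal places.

SE₁ = s₁/√n₁ = 50/√28 = 9.4491; SE₂ = 59/√80 = 6.5964.
Independent samples, unequal variances: SE_diff = √(SE₁² + SE₂²) = √(89.28549081 + 43.51249296) = 11.5238.
t* = 2.668, so margin of error = 2.668 × 11.5238 = 30.7455.
Difference in means = 459.7 − 325.4 = 134.3000.
134.3000 ± 30.7455 → (103.55, 165.05).

(103.55, 165.05)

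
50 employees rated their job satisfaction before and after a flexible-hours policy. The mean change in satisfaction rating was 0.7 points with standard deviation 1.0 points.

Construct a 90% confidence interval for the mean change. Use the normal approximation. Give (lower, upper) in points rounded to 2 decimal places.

(0.47, 0.93)

This is a matched-pairs design, so SE = s_d/√n = 1.0/√50 = 0.1414.
Margin = 1.645 × 0.1414 = 0.2326; the interval is 0.7 ± 0.2326 = (0.47, 0.93).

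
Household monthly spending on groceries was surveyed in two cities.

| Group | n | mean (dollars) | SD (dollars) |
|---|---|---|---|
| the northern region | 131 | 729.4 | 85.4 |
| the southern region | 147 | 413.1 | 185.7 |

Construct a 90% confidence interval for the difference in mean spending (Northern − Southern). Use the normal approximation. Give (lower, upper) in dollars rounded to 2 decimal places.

(288.27, 344.33)

SE₁ = s₁/√n₁ = 85.4/√131 = 7.4614; SE₂ = 185.7/√147 = 15.3163.
Independent samples, unequal variances: SE_diff = √(SE₁² + SE₂²) = √(55.67248996 + 234.58904569) = 17.0371.
z* = 1.645, so margin of error = 1.645 × 17.0371 = 28.0260.
Difference in means = 729.4 − 413.1 = 316.3000.
316.3000 ± 28.0260 → (288.27, 344.33).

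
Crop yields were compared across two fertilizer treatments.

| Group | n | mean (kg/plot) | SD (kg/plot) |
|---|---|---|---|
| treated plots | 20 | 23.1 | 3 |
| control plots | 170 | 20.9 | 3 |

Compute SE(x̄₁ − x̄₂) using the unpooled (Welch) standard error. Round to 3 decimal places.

0.709

Per-group SEs: s₁/√n₁ = 3/√20 = 0.6708, s₂/√n₂ = 3/√170 = 0.2301.
Unpooled SE of the difference: √(0.44997264 + 0.05294601) = 0.7092.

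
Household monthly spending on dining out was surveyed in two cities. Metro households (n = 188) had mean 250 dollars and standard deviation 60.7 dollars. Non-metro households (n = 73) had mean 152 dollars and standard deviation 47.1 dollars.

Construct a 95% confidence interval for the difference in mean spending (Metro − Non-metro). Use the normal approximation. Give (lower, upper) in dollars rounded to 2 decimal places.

Per-group SEs: s₁/√n₁ = 60.7/√188 = 4.4270, s₂/√n₂ = 47.1/√73 = 5.5126.
Unpooled SE of the difference: √(19.598329 + 30.38875876) = 7.0702.
Margin of error = z* · SE = 1.960 × 7.0702 = 13.8576.
x̄₁ − x̄₂ = 250 − 152 = 98.0000.
CI: 98.0000 ± 13.8576 = (84.14, 111.86).

(84.14, 111.86)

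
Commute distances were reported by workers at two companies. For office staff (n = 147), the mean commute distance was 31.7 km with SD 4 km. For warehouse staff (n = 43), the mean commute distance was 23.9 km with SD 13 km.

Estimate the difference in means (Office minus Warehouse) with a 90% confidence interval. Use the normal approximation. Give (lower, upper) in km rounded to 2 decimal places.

(4.49, 11.11)

Standard errors of each mean: 4/√147 = 0.3299 and 13/√43 = 1.9825.
SE(x̄₁ − x̄₂) = √(0.3299² + 1.9825²) = 2.0098 for independent samples with unequal variances.
With z* = 1.645, the margin is 1.645 × 2.0098 = 3.3061.
x̄₁ − x̄₂ = 31.7 − 23.9 = 7.8000; the interval is 7.8000 ± 3.3061 = (4.49, 11.11).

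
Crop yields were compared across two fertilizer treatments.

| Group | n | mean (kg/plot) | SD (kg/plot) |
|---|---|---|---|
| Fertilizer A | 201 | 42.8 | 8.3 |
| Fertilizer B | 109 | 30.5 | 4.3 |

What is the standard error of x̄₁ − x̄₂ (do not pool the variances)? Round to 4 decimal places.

0.7158

Standard errors of each mean: 8.3/√201 = 0.5854 and 4.3/√109 = 0.4119.
SE(x̄₁ − x̄₂) = √(0.5854² + 0.4119²) = 0.7158 for independent samples with unequal variances.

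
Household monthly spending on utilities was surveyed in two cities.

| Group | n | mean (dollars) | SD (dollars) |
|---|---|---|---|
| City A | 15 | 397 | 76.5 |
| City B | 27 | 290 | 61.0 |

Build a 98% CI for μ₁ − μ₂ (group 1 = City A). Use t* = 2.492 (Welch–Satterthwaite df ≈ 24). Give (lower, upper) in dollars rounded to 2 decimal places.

(49.74, 164.26)

SE₁ = s₁/√n₁ = 76.5/√15 = 19.7522; SE₂ = 61.0/√27 = 11.7395.
Independent samples, unequal variances: SE_diff = √(SE₁² + SE₂²) = √(390.14940484 + 137.81586025) = 22.9775.
t* = 2.492, so margin of error = 2.492 × 22.9775 = 57.2599.
Difference in means = 397 − 290 = 107.0000.
107.0000 ± 57.2599 → (49.74, 164.26).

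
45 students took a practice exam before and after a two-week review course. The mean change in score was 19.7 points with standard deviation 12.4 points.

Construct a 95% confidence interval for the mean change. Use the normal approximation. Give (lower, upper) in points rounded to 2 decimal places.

Paired design: SE = s_d/√n = 12.4/√45 = 1.8485.
z* = 1.960; margin of error = 1.960 × 1.8485 = 3.6231.
19.7 ± 3.6231 → (16.08, 23.32).

(16.08, 23.32)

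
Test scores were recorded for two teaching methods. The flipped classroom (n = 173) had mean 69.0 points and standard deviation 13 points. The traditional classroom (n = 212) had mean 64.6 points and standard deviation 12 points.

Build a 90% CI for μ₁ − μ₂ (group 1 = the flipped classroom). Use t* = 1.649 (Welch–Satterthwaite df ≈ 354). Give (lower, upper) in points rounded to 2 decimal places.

SE₁ = s₁/√n₁ = 13/√173 = 0.9884; SE₂ = 12/√212 = 0.8242.
Independent samples, unequal variances: SE_diff = √(SE₁² + SE₂²) = √(0.97693456 + 0.67930564) = 1.2869.
t* = 1.649, so margin of error = 1.649 × 1.2869 = 2.1221.
Difference in means = 69.0 − 64.6 = 4.4000.
4.4000 ± 2.1221 → (2.28, 6.52).

(2.28, 6.52)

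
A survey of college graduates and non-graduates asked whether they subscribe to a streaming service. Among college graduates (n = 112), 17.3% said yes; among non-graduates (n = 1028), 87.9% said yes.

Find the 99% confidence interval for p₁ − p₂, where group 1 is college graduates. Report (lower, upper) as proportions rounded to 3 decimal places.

(-0.802, -0.610)

Each SE is √(p̂(1−p̂)/n): √(0.1730·0.8270/112) = 0.03574 and √(0.8790·0.1210/1028) = 0.01017.
SE(p̂₁ − p̂₂) = √(SE₁² + SE₂²) = √(0.0012773476 + 0.0001034289) = 0.03716, since the two samples are independent.
At 99% confidence z* = 2.576; margin = 2.576 × 0.03716 = 0.09572.
The difference is 0.1730 − 0.8790 = -0.7060, so the interval is -0.7060 ± 0.09572 = (-0.802, -0.610).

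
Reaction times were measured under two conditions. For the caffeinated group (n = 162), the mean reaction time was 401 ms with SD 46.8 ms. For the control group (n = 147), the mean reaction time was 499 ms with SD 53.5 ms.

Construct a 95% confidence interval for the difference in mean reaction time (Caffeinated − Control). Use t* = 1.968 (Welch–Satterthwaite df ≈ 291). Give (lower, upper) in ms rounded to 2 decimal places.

(-109.30, -86.70)

Per-group SEs: s₁/√n₁ = 46.8/√162 = 3.6770, s₂/√n₂ = 53.5/√147 = 4.4126.
Unpooled SE of the difference: √(13.520329 + 19.47103876) = 5.7438.
Margin of error = t* · SE = 1.968 × 5.7438 = 11.3038.
x̄₁ − x̄₂ = 401 − 499 = -98.0000.
CI: -98.0000 ± 11.3038 = (-109.30, -86.70).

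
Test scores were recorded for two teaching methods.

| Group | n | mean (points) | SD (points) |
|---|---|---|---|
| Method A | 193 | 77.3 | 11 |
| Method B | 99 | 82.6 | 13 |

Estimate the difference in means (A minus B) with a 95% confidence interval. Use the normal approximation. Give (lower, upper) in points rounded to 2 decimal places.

SE₁ = s₁/√n₁ = 11/√193 = 0.7918; SE₂ = 13/√99 = 1.3065.
Independent samples, unequal variances: SE_diff = √(SE₁² + SE₂²) = √(0.62694724 + 1.70694225) = 1.5277.
z* = 1.960, so margin of error = 1.960 × 1.5277 = 2.9943.
Difference in means = 77.3 − 82.6 = -5.3000.
-5.3000 ± 2.9943 → (-8.29, -2.31).

(-8.29, -2.31)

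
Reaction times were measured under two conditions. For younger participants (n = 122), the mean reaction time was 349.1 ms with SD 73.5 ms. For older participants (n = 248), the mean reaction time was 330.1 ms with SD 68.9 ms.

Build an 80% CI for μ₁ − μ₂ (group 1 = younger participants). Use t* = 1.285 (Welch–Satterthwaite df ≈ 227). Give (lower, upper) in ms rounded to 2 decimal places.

Per-group SEs: s₁/√n₁ = 73.5/√122 = 6.6544, s₂/√n₂ = 68.9/√248 = 4.3752.
Unpooled SE of the difference: √(44.28103936 + 19.14237504) = 7.9639.
Margin of error = t* · SE = 1.285 × 7.9639 = 10.2336.
x̄₁ − x̄₂ = 349.1 − 330.1 = 19.0000.
CI: 19.0000 ± 10.2336 = (8.77, 29.23).

(8.77, 29.23)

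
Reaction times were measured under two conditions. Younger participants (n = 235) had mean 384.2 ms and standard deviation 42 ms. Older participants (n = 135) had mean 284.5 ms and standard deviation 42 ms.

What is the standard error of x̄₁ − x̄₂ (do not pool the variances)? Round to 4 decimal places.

SE₁ = s₁/√n₁ = 42/√235 = 2.7398; SE₂ = 42/√135 = 3.6148.
Independent samples, unequal variances: SE_diff = √(SE₁² + SE₂²) = √(7.50650404 + 13.06677904) = 4.5358.

4.5358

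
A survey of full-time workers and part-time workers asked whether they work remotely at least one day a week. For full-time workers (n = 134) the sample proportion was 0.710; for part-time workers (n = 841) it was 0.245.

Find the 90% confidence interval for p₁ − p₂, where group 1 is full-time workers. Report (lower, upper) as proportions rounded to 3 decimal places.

The two standard errors are √(0.7100×0.2900/134) = 0.03920 and √(0.2450×0.7550/841) = 0.01483.
Because the samples are independent, SE_diff = √(0.03920² + 0.01483²) = 0.04191.
Using z* = 1.645 for 90%, ME = 1.645 × 0.04191 = 0.06894.
p̂₁ − p̂₂ = 0.4650; interval 0.4650 ± 0.06894 gives (0.396, 0.534).

(0.396, 0.534)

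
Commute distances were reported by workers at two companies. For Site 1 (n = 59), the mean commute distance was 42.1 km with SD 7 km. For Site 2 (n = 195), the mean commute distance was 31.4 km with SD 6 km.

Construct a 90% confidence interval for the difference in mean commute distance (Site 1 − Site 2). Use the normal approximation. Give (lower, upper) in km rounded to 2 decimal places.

(9.04, 12.36)

Per-group SEs: s₁/√n₁ = 7/√59 = 0.9113, s₂/√n₂ = 6/√195 = 0.4297.
Unpooled SE of the difference: √(0.83046769 + 0.18464209) = 1.0075.
Margin of error = z* · SE = 1.645 × 1.0075 = 1.6573.
x̄₁ − x̄₂ = 42.1 − 31.4 = 10.7000.
CI: 10.7000 ± 1.6573 = (9.04, 12.36).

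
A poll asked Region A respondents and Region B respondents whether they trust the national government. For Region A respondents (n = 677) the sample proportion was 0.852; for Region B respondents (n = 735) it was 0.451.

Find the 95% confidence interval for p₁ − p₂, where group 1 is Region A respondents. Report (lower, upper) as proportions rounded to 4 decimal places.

Each SE is √(p̂(1−p̂)/n): √(0.8520·0.1480/677) = 0.01365 and √(0.4510·0.5490/735) = 0.01835.
SE(p̂₁ − p̂₂) = √(SE₁² + SE₂²) = √(0.0001863225 + 0.0003367225) = 0.02287, since the two samples are independent.
At 95% confidence z* = 1.960; margin = 1.960 × 0.02287 = 0.04483.
The difference is 0.8520 − 0.4510 = 0.4010, so the interval is 0.4010 ± 0.04483 = (0.3562, 0.4458).

(0.3562, 0.4458)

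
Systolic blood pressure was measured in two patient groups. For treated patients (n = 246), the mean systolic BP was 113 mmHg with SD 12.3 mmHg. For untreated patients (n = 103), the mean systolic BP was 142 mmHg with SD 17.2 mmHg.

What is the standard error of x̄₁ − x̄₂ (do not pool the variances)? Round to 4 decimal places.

1.8674

Standard errors of each mean: 12.3/√246 = 0.7842 and 17.2/√103 = 1.6948.
SE(x̄₁ − x̄₂) = √(0.7842² + 1.6948²) = 1.8674 for independent samples with unequal variances.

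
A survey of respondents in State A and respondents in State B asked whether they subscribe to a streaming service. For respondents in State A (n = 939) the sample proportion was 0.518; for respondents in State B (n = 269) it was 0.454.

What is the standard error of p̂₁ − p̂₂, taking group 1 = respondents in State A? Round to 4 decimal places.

The two standard errors are √(0.5180×0.4820/939) = 0.01631 and √(0.4540×0.5460/269) = 0.03036.
Because the samples are independent, SE_diff = √(0.01631² + 0.03036²) = 0.03446.

0.0345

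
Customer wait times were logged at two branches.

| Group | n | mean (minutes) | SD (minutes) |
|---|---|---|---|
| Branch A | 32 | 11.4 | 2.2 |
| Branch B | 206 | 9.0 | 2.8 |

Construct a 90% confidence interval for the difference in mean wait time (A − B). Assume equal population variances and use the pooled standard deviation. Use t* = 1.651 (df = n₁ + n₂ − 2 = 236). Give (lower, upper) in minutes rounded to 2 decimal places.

Pooled variance s_p² = [31·2.2² + 205·2.8²] / (32+206−2) = 7.4459, so s_p = 2.7287.
SE_diff = s_p·√(1/n₁ + 1/n₂) = 2.7287·√(1/32 + 1/206) = 0.5185.
t* = 1.651; margin = 1.651 × 0.5185 = 0.8560.
Difference = 11.4 − 9.0 = 2.4000.
2.4000 ± 0.8560 → (1.54, 3.26).

(1.54, 3.26)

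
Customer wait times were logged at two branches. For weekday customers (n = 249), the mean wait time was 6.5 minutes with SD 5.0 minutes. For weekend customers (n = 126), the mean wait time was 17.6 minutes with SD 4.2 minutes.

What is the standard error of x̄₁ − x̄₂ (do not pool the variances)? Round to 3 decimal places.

0.490

Standard errors of each mean: 5.0/√249 = 0.3169 and 4.2/√126 = 0.3742.
SE(x̄₁ − x̄₂) = √(0.3169² + 0.3742²) = 0.4904 for independent samples with unequal variances.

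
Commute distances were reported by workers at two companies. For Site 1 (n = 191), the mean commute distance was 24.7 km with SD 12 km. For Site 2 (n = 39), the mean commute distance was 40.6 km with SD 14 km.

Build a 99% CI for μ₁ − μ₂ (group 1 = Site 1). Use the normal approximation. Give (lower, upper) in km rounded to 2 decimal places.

(-22.09, -9.71)

Per-group SEs: s₁/√n₁ = 12/√191 = 0.8683, s₂/√n₂ = 14/√39 = 2.2418.
Unpooled SE of the difference: √(0.75394489 + 5.02566724) = 2.4041.
Margin of error = z* · SE = 2.576 × 2.4041 = 6.1930.
x̄₁ − x̄₂ = 24.7 − 40.6 = -15.9000.
CI: -15.9000 ± 6.1930 = (-22.09, -9.71).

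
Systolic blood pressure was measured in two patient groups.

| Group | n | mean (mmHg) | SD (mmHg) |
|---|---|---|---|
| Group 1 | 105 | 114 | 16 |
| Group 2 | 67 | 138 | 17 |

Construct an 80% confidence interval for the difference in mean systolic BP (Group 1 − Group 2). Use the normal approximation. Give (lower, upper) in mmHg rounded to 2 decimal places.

(-27.33, -20.67)

Standard errors of each mean: 16/√105 = 1.5614 and 17/√67 = 2.0769.
SE(x̄₁ − x̄₂) = √(1.5614² + 2.0769²) = 2.5984 for independent samples with unequal variances.
With z* = 1.282, the margin is 1.282 × 2.5984 = 3.3311.
x̄₁ − x̄₂ = 114 − 138 = -24.0000; the interval is -24.0000 ± 3.3311 = (-27.33, -20.67).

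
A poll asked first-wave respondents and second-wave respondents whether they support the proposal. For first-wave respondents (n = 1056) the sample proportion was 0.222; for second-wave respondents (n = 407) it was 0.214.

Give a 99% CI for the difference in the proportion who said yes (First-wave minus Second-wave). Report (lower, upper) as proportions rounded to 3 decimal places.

(-0.054, 0.070)

The two standard errors are √(0.2220×0.7780/1056) = 0.01279 and √(0.2140×0.7860/407) = 0.02033.
Because the samples are independent, SE_diff = √(0.01279² + 0.02033²) = 0.02402.
Using z* = 2.576 for 99%, ME = 2.576 × 0.02402 = 0.06188.
p̂₁ − p̂₂ = 0.0080; interval 0.0080 ± 0.06188 gives (-0.054, 0.070).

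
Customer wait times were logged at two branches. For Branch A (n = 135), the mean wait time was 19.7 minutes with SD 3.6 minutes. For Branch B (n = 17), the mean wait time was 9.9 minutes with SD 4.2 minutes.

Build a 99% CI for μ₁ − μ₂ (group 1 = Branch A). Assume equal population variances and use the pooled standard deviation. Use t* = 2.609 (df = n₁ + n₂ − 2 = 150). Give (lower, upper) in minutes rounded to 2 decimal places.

Pooled variance s_p² = [134·3.6² + 16·4.2²] / (135+17−2) = 13.4592, so s_p = 3.6687.
SE_diff = s_p·√(1/n₁ + 1/n₂) = 3.6687·√(1/135 + 1/17) = 0.9442.
t* = 2.609; margin = 2.609 × 0.9442 = 2.4634.
Difference = 19.7 − 9.9 = 9.8000.
9.8000 ± 2.4634 → (7.34, 12.26).

(7.34, 12.26)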